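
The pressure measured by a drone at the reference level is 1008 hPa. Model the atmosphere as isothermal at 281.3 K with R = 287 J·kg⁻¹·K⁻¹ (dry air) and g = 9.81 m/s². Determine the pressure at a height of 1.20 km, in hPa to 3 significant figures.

P ≈ 871 hPa

Scale height: H = RT/g = 287 × 281.3 / 9.81 = 8229.7 m.
Barometric formula: P = P₀ exp(−z/H).
z/H = 1200.0/8229.7 = 0.14581; exp(−0.14581) = 0.86432.
P = 1008 × 0.86432 = 871.23 hPa.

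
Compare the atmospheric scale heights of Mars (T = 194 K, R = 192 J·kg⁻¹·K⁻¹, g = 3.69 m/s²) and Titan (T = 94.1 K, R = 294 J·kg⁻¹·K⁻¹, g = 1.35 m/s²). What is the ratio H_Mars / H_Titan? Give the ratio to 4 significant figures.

H_Mars/H_Titan ≈ 0.4926

H = RT/g for each body.
H_Mars = 192 × 194 / 3.69 = 10094 m.
H_Titan = 294 × 94.1 / 1.35 = 20493 m.
H_Mars/H_Titan = 10094/20493 = 0.49256.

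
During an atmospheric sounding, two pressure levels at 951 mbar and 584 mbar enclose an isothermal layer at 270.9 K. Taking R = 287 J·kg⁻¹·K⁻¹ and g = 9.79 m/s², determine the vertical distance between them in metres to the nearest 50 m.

Δz ≈ 3850 m

Hypsometric equation: Δz = (R T̄/g) ln(P₁/P₂).
R T̄/g = 287 × 270.9 / 9.79 = 7941.6 m.
ln(951/584) = ln(1.6284) = 0.48760.
Δz = 7941.6 × 0.48760 = 3872.3 m.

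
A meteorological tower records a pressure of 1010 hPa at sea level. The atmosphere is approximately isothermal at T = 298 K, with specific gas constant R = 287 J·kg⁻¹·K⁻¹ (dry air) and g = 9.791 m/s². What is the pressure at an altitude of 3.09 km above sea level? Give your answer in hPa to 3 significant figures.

P ≈ 709 hPa

Scale height: H = RT/g = 287 × 298 / 9.791 = 8735.2 m.
Barometric formula: P = P₀ exp(−z/H).
z/H = 3090.0/8735.2 = 0.35374; exp(−0.35374) = 0.70206.
P = 1010 × 0.70206 = 709.08 hPa.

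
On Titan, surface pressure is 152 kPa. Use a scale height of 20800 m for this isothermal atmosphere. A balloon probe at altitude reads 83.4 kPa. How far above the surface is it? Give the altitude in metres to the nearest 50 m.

Invert the barometric formula: z = H ln(P₀/P).
P₀/P = 152/83.4 = 1.8225; ln(1.8225) = 0.60021.
z = 20800 × 0.60021 = 12484 m.

z ≈ 12500 m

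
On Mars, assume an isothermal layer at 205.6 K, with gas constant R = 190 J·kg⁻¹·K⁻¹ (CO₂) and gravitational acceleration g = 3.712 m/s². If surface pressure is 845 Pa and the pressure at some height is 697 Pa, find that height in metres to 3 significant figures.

z ≈ 2030 m

Scale height: H = RT/g = 190 × 205.6 / 3.712 = 10524 m.
Invert the barometric formula: z = H ln(P₀/P).
P₀/P = 845/697 = 1.2123; ln(1.2123) = 0.19252.
z = 10524 × 0.19252 = 2026.1 m.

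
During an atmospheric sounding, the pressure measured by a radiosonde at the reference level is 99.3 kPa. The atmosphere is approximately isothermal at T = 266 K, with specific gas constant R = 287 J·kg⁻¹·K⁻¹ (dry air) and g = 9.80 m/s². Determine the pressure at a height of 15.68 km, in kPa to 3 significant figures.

Scale height: H = RT/g = 287 × 266 / 9.80 = 7790.0 m.
Barometric formula: P = P₀ exp(−z/H).
z/H = 15680/7790.0 = 2.0128; exp(−2.0128) = 0.13361.
P = 99.3 × 0.13361 = 13.267 kPa.

P ≈ 13.3 kPa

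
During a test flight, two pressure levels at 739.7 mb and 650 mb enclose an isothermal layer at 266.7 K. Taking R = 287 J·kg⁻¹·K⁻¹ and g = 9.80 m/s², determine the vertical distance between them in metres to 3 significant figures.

Hypsometric equation: Δz = (R T̄/g) ln(P₁/P₂).
R T̄/g = 287 × 266.7 / 9.80 = 7810.5 m.
ln(739.7/650) = ln(1.1380) = 0.12927.
Δz = 7810.5 × 0.12927 = 1009.7 m.

Δz ≈ 1010 m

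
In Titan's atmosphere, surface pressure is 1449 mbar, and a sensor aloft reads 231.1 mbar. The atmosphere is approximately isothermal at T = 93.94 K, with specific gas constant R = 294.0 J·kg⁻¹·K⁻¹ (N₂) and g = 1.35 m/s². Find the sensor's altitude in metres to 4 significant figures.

z ≈ 37560 m

Scale height: H = RT/g = 294.0 × 93.94 / 1.35 = 20458 m.
Invert the barometric formula: z = H ln(P₀/P).
P₀/P = 1449/231.1 = 6.2700; ln(6.2700) = 1.8358.
z = 20458 × 1.8358 = 37557 m.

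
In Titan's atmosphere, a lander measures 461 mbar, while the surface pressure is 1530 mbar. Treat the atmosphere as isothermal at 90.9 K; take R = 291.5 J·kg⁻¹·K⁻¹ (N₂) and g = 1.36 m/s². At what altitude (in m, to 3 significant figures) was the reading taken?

Scale height: H = RT/g = 291.5 × 90.9 / 1.36 = 19483 m.
Invert the barometric formula: z = H ln(P₀/P).
P₀/P = 1530/461 = 3.3189; ln(3.3189) = 1.1996.
z = 19483 × 1.1996 = 23372 m.

z ≈ 23400 m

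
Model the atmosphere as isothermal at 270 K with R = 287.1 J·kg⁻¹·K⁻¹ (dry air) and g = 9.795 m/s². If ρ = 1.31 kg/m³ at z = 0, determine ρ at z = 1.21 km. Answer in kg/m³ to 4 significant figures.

ρ ≈ 1.124 kg/m³

Scale height: H = RT/g = 287.1 × 270 / 9.795 = 7913.9 m.
In an isothermal atmosphere, density decays like pressure: ρ = ρ₀ exp(−z/H).
z/H = 1210.0/7913.9 = 0.15290; exp(−0.15290) = 0.85822.
ρ = 1.31 × 0.85822 = 1.1243 kg/m³.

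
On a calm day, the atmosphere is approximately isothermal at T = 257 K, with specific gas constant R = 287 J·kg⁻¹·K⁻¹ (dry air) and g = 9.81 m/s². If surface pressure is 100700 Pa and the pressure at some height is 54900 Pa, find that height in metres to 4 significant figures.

Scale height: H = RT/g = 287 × 257 / 9.81 = 7518.8 m.
Invert the barometric formula: z = H ln(P₀/P).
P₀/P = 100700/54900 = 1.8342; ln(1.8342) = 0.60661.
z = 7518.8 × 0.60661 = 4561.0 m.

z ≈ 4561 m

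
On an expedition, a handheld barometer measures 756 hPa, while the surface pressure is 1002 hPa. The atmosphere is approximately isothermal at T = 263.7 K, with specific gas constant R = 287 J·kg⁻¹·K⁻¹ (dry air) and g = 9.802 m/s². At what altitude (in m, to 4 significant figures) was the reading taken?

z ≈ 2175 m

Scale height: H = RT/g = 287 × 263.7 / 9.802 = 7721.1 m.
Invert the barometric formula: z = H ln(P₀/P).
P₀/P = 1002/756 = 1.3254; ln(1.3254) = 0.28171.
z = 7721.1 × 0.28171 = 2175.1 m.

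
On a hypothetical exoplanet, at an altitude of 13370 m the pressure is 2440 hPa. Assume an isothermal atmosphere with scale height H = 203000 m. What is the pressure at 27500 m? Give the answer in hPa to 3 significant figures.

P ≈ 2280 hPa

Between two levels, P₂ = P₁ exp(−Δz/H) with Δz = z₂ − z₁.
Δz = 27500 − 13370 = 14130 m; Δz/H = 14130/203000 = 0.069606.
P₂ = 2440 × exp(−0.069606) = 2440 × 0.93276 = 2275.9 hPa.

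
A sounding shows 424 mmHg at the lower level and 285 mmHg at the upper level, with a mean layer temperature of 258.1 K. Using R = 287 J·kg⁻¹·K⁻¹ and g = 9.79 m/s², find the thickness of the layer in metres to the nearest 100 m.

Δz ≈ 3000 m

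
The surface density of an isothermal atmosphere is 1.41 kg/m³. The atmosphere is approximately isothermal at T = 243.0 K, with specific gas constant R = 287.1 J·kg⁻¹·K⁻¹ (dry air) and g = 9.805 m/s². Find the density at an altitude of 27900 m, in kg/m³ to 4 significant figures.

Scale height: H = RT/g = 287.1 × 243.0 / 9.805 = 7115.3 m.
In an isothermal atmosphere, density decays like pressure: ρ = ρ₀ exp(−z/H).
z/H = 27900/7115.3 = 3.9211; exp(−3.9211) = 0.019819.
ρ = 1.41 × 0.019819 = 0.027945 kg/m³.

ρ ≈ 0.02794 kg/m³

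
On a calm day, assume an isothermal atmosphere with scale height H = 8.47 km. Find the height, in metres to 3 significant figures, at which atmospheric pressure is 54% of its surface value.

Set P/P₀ = exp(−z/H) = 0.54, so z = −H ln(0.54).
−ln(0.54) = 0.61619; z = 8470.0 × 0.61619 = 5219.1 m.

z ≈ 5220 m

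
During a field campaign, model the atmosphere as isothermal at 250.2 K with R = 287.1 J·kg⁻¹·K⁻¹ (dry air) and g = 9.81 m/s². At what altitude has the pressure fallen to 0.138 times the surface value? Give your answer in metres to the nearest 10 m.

Scale height: H = RT/g = 287.1 × 250.2 / 9.81 = 7322.4 m.
Set P/P₀ = exp(−z/H) = 0.138, so z = −H ln(0.138).
−ln(0.138) = 1.9805; z = 7322.4 × 1.9805 = 14502 m.

z ≈ 14500 m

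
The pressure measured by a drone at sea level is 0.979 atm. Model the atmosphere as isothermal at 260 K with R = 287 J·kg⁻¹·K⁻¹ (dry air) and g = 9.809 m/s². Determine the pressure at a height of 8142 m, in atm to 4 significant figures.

Scale height: H = RT/g = 287 × 260 / 9.809 = 7607.3 m.
Barometric formula: P = P₀ exp(−z/H).
z/H = 8142.0/7607.3 = 1.0703; exp(−1.0703) = 0.34291.
P = 0.979 × 0.34291 = 0.33571 atm.

P ≈ 0.3357 atm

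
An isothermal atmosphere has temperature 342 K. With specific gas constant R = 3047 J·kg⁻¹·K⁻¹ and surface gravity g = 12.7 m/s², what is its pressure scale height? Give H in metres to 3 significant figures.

H ≈ 82100 m

The scale height of an isothermal atmosphere is H = RT/g.
H = 3047 × 342 / 12.7 = 1042100/12.7 = 82055 m.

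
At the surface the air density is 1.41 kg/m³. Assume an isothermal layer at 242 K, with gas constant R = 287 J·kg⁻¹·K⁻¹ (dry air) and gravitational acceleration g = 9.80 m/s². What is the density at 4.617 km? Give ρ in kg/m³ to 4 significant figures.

ρ ≈ 0.7350 kg/m³

Scale height: H = RT/g = 287 × 242 / 9.80 = 7087.1 m.
In an isothermal atmosphere, density decays like pressure: ρ = ρ₀ exp(−z/H).
z/H = 4617.0/7087.1 = 0.65147; exp(−0.65147) = 0.52128.
ρ = 1.41 × 0.52128 = 0.73500 kg/m³.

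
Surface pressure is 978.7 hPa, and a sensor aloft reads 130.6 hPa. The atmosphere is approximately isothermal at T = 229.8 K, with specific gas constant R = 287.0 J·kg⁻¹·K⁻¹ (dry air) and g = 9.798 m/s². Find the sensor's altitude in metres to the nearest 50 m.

z ≈ 13550 m

Scale height: H = RT/g = 287.0 × 229.8 / 9.798 = 6731.2 m.
Invert the barometric formula: z = H ln(P₀/P).
P₀/P = 978.7/130.6 = 7.4939; ln(7.4939) = 2.0141.
z = 6731.2 × 2.0141 = 13557 m.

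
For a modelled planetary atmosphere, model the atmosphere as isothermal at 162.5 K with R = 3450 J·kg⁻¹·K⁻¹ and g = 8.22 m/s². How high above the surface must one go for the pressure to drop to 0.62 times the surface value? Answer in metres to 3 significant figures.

Scale height: H = RT/g = 3450 × 162.5 / 8.22 = 68203 m.
Set P/P₀ = exp(−z/H) = 0.62, so z = −H ln(0.62).
−ln(0.62) = 0.47804; z = 68203 × 0.47804 = 32604 m.

z ≈ 32600 m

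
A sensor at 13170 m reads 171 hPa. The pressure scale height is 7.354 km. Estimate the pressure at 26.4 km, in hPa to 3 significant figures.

Between two levels, P₂ = P₁ exp(−Δz/H) with Δz = z₂ − z₁.
Δz = 26400 − 13170 = 13230 m; Δz/H = 13230/7354.0 = 1.7990.
P₂ = 171 × exp(−1.7990) = 171 × 0.16546 = 28.294 hPa.

P ≈ 28.3 hPa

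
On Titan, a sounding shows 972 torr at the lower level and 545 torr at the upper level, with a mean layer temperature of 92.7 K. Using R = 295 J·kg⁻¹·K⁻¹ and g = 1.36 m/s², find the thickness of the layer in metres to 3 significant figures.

Hypsometric equation: Δz = (R T̄/g) ln(P₁/P₂).
R T̄/g = 295 × 92.7 / 1.36 = 20108 m.
ln(972/545) = ln(1.7835) = 0.57858.
Δz = 20108 × 0.57858 = 11634 m.

Δz ≈ 11600 m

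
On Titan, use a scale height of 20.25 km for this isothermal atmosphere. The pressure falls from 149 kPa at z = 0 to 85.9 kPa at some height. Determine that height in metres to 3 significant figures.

Invert the barometric formula: z = H ln(P₀/P).
P₀/P = 149/85.9 = 1.7346; ln(1.7346) = 0.55078.
z = 20250 × 0.55078 = 11153 m.

z ≈ 11200 m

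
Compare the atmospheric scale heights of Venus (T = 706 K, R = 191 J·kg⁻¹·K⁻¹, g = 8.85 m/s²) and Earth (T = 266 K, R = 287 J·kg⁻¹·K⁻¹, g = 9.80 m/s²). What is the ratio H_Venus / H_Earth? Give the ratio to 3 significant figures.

H_Venus/H_Earth ≈ 1.96

H = RT/g for each body.
H_Venus = 191 × 706 / 8.85 = 15237 m.
H_Earth = 287 × 266 / 9.80 = 7790.0 m.
H_Venus/H_Earth = 15237/7790.0 = 1.9560.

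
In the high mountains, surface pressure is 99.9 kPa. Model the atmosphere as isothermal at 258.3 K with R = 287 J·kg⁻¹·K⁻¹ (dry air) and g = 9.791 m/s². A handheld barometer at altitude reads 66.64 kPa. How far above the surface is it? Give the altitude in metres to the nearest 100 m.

z ≈ 3100 m

Scale height: H = RT/g = 287 × 258.3 / 9.791 = 7571.5 m.
Invert the barometric formula: z = H ln(P₀/P).
P₀/P = 99.9/66.64 = 1.4991; ln(1.4991) = 0.40486.
z = 7571.5 × 0.40486 = 3065.4 m.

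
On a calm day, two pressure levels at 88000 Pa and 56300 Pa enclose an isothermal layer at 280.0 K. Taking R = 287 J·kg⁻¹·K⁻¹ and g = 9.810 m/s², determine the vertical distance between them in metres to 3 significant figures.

Δz ≈ 3660 m

Hypsometric equation: Δz = (R T̄/g) ln(P₁/P₂).
R T̄/g = 287 × 280.0 / 9.810 = 8191.6 m.
ln(88000/56300) = ln(1.5631) = 0.44667.
Δz = 8191.6 × 0.44667 = 3658.9 m.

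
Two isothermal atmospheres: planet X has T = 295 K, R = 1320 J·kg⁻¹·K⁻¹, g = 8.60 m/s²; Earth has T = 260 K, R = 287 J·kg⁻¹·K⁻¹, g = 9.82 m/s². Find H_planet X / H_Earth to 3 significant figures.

H = RT/g for each body.
H_planet X = 1320 × 295 / 8.60 = 45279 m.
H_Earth = 287 × 260 / 9.82 = 7598.8 m.
H_planet X/H_Earth = 45279/7598.8 = 5.9587.

H_planet X/H_Earth ≈ 5.96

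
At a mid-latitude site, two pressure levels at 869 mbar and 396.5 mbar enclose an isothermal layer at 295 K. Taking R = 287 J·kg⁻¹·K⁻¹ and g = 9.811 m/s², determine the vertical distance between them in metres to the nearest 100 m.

Hypsometric equation: Δz = (R T̄/g) ln(P₁/P₂).
R T̄/g = 287 × 295 / 9.811 = 8629.6 m.
ln(869/396.5) = ln(2.1917) = 0.78468.
Δz = 8629.6 × 0.78468 = 6771.5 m.

Δz ≈ 6800 m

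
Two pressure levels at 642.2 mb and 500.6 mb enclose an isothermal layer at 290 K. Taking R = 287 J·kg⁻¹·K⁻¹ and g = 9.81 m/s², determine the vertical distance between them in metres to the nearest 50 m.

Hypsometric equation: Δz = (R T̄/g) ln(P₁/P₂).
R T̄/g = 287 × 290 / 9.81 = 8484.2 m.
ln(642.2/500.6) = ln(1.2829) = 0.24912.
Δz = 8484.2 × 0.24912 = 2113.6 m.

Δz ≈ 2100 m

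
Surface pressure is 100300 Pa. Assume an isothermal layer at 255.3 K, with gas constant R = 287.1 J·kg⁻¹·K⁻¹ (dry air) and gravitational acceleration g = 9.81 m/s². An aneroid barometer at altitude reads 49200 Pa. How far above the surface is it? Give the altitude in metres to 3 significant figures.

Scale height: H = RT/g = 287.1 × 255.3 / 9.81 = 7471.6 m.
Invert the barometric formula: z = H ln(P₀/P).
P₀/P = 100300/49200 = 2.0386; ln(2.0386) = 0.71226.
z = 7471.6 × 0.71226 = 5321.7 m.

z ≈ 5320 m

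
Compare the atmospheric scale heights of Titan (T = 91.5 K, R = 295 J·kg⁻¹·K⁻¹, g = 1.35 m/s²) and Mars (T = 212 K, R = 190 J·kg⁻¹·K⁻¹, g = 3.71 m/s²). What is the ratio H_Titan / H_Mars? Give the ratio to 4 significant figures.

H_Titan/H_Mars ≈ 1.842

H = RT/g for each body.
H_Titan = 295 × 91.5 / 1.35 = 19994 m.
H_Mars = 190 × 212 / 3.71 = 10857 m.
H_Titan/H_Mars = 19994/10857 = 1.8416.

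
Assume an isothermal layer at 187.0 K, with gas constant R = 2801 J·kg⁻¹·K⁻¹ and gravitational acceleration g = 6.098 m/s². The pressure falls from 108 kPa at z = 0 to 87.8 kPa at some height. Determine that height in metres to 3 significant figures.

Scale height: H = RT/g = 2801 × 187.0 / 6.098 = 85895 m.
Invert the barometric formula: z = H ln(P₀/P).
P₀/P = 108/87.8 = 1.2301; ln(1.2301) = 0.20710.
z = 85895 × 0.20710 = 17789 m.

z ≈ 17800 m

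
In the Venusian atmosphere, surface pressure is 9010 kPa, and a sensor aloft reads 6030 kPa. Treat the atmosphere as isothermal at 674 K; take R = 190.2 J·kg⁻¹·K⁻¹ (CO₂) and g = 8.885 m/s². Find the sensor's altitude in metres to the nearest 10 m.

Scale height: H = RT/g = 190.2 × 674 / 8.885 = 14428 m.
Invert the barometric formula: z = H ln(P₀/P).
P₀/P = 9010/6030 = 1.4942; ln(1.4942) = 0.40159.
z = 14428 × 0.40159 = 5794.1 m.

z ≈ 5790 m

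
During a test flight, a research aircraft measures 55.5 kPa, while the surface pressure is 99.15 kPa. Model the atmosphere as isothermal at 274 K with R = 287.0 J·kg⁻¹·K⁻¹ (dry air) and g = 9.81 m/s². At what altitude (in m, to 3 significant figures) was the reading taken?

Scale height: H = RT/g = 287.0 × 274 / 9.81 = 8016.1 m.
Invert the barometric formula: z = H ln(P₀/P).
P₀/P = 99.15/55.5 = 1.7865; ln(1.7865) = 0.58026.
z = 8016.1 × 0.58026 = 4651.4 m.

z ≈ 4650 m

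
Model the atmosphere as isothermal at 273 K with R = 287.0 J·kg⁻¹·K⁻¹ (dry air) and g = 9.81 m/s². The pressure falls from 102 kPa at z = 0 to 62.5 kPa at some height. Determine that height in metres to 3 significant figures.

Scale height: H = RT/g = 287.0 × 273 / 9.81 = 7986.9 m.
Invert the barometric formula: z = H ln(P₀/P).
P₀/P = 102/62.5 = 1.6320; ln(1.6320) = 0.48981.
z = 7986.9 × 0.48981 = 3912.1 m.

z ≈ 3910 m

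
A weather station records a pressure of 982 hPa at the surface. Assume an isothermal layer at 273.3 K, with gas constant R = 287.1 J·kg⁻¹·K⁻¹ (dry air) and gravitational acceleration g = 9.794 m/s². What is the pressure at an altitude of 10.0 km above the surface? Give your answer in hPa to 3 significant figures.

P ≈ 282 hPa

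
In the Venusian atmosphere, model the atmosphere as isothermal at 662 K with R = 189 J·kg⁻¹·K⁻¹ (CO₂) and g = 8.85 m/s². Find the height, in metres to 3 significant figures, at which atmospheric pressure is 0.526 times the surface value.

z ≈ 9080 m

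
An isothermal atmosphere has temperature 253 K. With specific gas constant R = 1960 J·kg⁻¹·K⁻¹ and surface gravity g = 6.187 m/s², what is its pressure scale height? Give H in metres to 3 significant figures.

The scale height of an isothermal atmosphere is H = RT/g.
H = 1960 × 253 / 6.187 = 495880/6.187 = 80149 m.

H ≈ 80100 m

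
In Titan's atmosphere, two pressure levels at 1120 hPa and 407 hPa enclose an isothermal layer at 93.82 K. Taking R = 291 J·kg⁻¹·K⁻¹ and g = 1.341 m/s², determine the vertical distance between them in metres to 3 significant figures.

Δz ≈ 20600 m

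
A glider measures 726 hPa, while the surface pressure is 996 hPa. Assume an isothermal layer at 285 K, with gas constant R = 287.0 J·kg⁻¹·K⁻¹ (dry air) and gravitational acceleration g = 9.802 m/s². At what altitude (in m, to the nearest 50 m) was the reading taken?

Scale height: H = RT/g = 287.0 × 285 / 9.802 = 8344.7 m.
Invert the barometric formula: z = H ln(P₀/P).
P₀/P = 996/726 = 1.3719; ln(1.3719) = 0.31620.
z = 8344.7 × 0.31620 = 2638.6 m.

z ≈ 2650 m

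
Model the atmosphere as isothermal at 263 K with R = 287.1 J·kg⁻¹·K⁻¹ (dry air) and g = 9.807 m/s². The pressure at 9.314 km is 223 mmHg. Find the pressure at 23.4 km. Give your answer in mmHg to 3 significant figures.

Scale height: H = RT/g = 287.1 × 263 / 9.807 = 7699.3 m.
Between two levels, P₂ = P₁ exp(−Δz/H) with Δz = z₂ − z₁.
Δz = 23400 − 9314.0 = 14086 m; Δz/H = 14086/7699.3 = 1.8295.
P₂ = 223 × exp(−1.8295) = 223 × 0.16049 = 35.789 mmHg.

P ≈ 35.8 mmHg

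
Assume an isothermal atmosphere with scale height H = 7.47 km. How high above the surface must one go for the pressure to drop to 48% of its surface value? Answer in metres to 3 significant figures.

z ≈ 5480 m

Set P/P₀ = exp(−z/H) = 0.48, so z = −H ln(0.48).
−ln(0.48) = 0.73397; z = 7470.0 × 0.73397 = 5482.8 m.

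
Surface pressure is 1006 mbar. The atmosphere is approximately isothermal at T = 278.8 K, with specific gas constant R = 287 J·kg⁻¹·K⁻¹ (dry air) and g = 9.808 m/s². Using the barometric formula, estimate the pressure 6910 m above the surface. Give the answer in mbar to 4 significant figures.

Scale height: H = RT/g = 287 × 278.8 / 9.808 = 8158.2 m.
Barometric formula: P = P₀ exp(−z/H).
z/H = 6910.0/8158.2 = 0.84700; exp(−0.84700) = 0.42870.
P = 1006 × 0.42870 = 431.27 mbar.

P ≈ 431.3 mbar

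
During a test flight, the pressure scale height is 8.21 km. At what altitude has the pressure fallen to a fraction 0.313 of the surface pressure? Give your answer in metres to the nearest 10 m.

z ≈ 9540 m

Set P/P₀ = exp(−z/H) = 0.313, so z = −H ln(0.313).
−ln(0.313) = 1.1616; z = 8210.0 × 1.1616 = 9536.7 m.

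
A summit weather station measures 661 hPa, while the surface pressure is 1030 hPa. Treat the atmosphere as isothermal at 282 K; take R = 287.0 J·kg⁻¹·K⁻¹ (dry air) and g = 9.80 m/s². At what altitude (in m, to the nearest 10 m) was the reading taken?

Scale height: H = RT/g = 287.0 × 282 / 9.80 = 8258.6 m.
Invert the barometric formula: z = H ln(P₀/P).
P₀/P = 1030/661 = 1.5582; ln(1.5582) = 0.44353.
z = 8258.6 × 0.44353 = 3662.9 m.

z ≈ 3660 m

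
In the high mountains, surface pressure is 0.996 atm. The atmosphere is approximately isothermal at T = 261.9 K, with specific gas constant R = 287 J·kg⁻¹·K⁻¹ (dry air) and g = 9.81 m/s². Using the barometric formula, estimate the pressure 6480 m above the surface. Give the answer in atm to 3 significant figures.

Scale height: H = RT/g = 287 × 261.9 / 9.81 = 7662.1 m.
Barometric formula: P = P₀ exp(−z/H).
z/H = 6480.0/7662.1 = 0.84572; exp(−0.84572) = 0.42925.
P = 0.996 × 0.42925 = 0.42753 atm.

P ≈ 0.428 atm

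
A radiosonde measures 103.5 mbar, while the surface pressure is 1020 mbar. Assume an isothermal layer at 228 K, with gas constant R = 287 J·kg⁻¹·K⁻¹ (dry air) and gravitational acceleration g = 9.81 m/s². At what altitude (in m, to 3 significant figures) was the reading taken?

z ≈ 15300 m

Scale height: H = RT/g = 287 × 228 / 9.81 = 6670.3 m.
Invert the barometric formula: z = H ln(P₀/P).
P₀/P = 1020/103.5 = 9.8551; ln(9.8551) = 2.2880.
z = 6670.3 × 2.2880 = 15262 m.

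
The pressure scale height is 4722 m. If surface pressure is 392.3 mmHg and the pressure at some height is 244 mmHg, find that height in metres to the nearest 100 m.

z ≈ 2200 m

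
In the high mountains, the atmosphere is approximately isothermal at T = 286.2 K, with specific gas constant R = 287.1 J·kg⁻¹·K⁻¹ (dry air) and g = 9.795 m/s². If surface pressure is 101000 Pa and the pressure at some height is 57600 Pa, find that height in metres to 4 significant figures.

Scale height: H = RT/g = 287.1 × 286.2 / 9.795 = 8388.8 m.
Invert the barometric formula: z = H ln(P₀/P).
P₀/P = 101000/57600 = 1.7535; ln(1.7535) = 0.56161.
z = 8388.8 × 0.56161 = 4711.2 m.

z ≈ 4711 m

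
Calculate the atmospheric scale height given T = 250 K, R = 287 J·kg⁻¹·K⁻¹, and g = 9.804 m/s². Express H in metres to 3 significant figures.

H ≈ 7320 m

The scale height of an isothermal atmosphere is H = RT/g.
H = 287 × 250 / 9.804 = 71750/9.804 = 7318.4 m.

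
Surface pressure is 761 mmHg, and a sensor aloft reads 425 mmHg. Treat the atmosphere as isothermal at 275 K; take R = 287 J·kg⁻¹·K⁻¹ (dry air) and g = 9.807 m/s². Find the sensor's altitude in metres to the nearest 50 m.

Scale height: H = RT/g = 287 × 275 / 9.807 = 8047.8 m.
Invert the barometric formula: z = H ln(P₀/P).
P₀/P = 761/425 = 1.7906; ln(1.7906) = 0.58255.
z = 8047.8 × 0.58255 = 4688.2 m.

z ≈ 4700 m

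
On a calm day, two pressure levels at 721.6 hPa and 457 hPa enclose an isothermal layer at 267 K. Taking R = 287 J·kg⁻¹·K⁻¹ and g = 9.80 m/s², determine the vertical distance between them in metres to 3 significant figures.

Δz ≈ 3570 m

Hypsometric equation: Δz = (R T̄/g) ln(P₁/P₂).
R T̄/g = 287 × 267 / 9.80 = 7819.3 m.
ln(721.6/457) = ln(1.5790) = 0.45679.
Δz = 7819.3 × 0.45679 = 3571.8 m.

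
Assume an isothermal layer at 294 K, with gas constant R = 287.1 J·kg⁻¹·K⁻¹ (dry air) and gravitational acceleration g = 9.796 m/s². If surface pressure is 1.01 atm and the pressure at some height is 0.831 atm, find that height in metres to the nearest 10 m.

z ≈ 1680 m

Scale height: H = RT/g = 287.1 × 294 / 9.796 = 8616.5 m.
Invert the barometric formula: z = H ln(P₀/P).
P₀/P = 1.01/0.831 = 1.2154; ln(1.2154) = 0.19507.
z = 8616.5 × 0.19507 = 1680.8 m.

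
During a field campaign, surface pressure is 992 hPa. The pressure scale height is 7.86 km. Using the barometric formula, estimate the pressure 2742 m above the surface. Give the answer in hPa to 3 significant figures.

P ≈ 700 hPa

Barometric formula: P = P₀ exp(−z/H).
z/H = 2742.0/7860.0 = 0.34885; exp(−0.34885) = 0.70550.
P = 992 × 0.70550 = 699.86 hPa.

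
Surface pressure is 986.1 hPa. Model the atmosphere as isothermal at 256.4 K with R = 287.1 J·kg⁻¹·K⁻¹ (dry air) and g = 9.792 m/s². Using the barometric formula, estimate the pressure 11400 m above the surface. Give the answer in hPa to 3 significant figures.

P ≈ 216 hPa

Scale height: H = RT/g = 287.1 × 256.4 / 9.792 = 7517.6 m.
Barometric formula: P = P₀ exp(−z/H).
z/H = 11400/7517.6 = 1.5164; exp(−1.5164) = 0.21950.
P = 986.1 × 0.21950 = 216.45 hPa.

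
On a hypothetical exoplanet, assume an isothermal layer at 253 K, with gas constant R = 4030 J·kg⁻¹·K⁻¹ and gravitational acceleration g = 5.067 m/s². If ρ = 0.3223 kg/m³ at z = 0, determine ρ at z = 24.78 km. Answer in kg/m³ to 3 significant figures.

ρ ≈ 0.285 kg/m³

Scale height: H = RT/g = 4030 × 253 / 5.067 = 201220 m.
In an isothermal atmosphere, density decays like pressure: ρ = ρ₀ exp(−z/H).
z/H = 24780/201220 = 0.12315; exp(−0.12315) = 0.88413.
ρ = 0.3223 × 0.88413 = 0.28496 kg/m³.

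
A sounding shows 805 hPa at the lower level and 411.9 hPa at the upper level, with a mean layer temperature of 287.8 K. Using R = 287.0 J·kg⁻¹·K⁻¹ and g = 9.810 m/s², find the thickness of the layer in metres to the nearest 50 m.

Hypsometric equation: Δz = (R T̄/g) ln(P₁/P₂).
R T̄/g = 287.0 × 287.8 / 9.810 = 8419.8 m.
ln(805/411.9) = ln(1.9544) = 0.67008.
Δz = 8419.8 × 0.67008 = 5641.9 m.

Δz ≈ 5650 m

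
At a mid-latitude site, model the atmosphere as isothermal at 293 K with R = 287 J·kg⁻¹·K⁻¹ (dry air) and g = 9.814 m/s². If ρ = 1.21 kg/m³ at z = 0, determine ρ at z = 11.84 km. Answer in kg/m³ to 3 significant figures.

ρ ≈ 0.304 kg/m³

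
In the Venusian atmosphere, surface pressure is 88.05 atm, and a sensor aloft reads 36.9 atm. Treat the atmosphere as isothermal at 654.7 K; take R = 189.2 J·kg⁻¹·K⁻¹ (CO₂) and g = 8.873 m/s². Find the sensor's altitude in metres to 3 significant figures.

Scale height: H = RT/g = 189.2 × 654.7 / 8.873 = 13960 m.
Invert the barometric formula: z = H ln(P₀/P).
P₀/P = 88.05/36.9 = 2.3862; ln(2.3862) = 0.86970.
z = 13960 × 0.86970 = 12141 m.

z ≈ 12100 m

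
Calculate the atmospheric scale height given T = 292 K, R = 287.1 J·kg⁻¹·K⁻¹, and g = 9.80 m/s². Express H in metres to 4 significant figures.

The scale height of an isothermal atmosphere is H = RT/g.
H = 287.1 × 292 / 9.80 = 83833/9.80 = 8554.4 m.

H ≈ 8554 m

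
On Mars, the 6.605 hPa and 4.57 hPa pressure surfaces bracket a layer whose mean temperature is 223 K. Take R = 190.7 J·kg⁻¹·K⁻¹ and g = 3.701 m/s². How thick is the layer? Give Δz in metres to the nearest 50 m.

Hypsometric equation: Δz = (R T̄/g) ln(P₁/P₂).
R T̄/g = 190.7 × 223 / 3.701 = 11490 m.
ln(6.605/4.57) = ln(1.4453) = 0.36832.
Δz = 11490 × 0.36832 = 4232.0 m.

Δz ≈ 4250 m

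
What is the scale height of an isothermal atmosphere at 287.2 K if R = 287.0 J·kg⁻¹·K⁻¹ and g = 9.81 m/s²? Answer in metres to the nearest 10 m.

The scale height of an isothermal atmosphere is H = RT/g.
H = 287.0 × 287.2 / 9.81 = 82426/9.81 = 8402.2 m.

H ≈ 8400 m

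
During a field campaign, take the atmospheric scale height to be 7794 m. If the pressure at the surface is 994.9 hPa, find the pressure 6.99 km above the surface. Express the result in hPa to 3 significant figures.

Barometric formula: P = P₀ exp(−z/H).
z/H = 6990.0/7794.0 = 0.89684; exp(−0.89684) = 0.40786.
P = 994.9 × 0.40786 = 405.78 hPa.

P ≈ 406 hPa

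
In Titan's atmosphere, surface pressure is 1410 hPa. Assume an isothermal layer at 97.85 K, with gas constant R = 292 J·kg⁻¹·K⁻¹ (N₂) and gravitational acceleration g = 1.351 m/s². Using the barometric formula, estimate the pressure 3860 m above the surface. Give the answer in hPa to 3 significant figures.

Scale height: H = RT/g = 292 × 97.85 / 1.351 = 21149 m.
Barometric formula: P = P₀ exp(−z/H).
z/H = 3860.0/21149 = 0.18251; exp(−0.18251) = 0.83318.
P = 1410 × 0.83318 = 1174.8 hPa.

P ≈ 1170 hPa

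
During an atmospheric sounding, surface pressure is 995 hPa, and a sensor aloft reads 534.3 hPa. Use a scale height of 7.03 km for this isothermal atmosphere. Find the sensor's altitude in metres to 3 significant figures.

Invert the barometric formula: z = H ln(P₀/P).
P₀/P = 995/534.3 = 1.8622; ln(1.8622) = 0.62176.
z = 7030.0 × 0.62176 = 4371.0 m.

z ≈ 4370 m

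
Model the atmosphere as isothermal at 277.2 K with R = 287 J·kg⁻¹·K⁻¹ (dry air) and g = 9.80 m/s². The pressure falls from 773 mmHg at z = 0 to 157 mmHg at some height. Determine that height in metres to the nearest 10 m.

z ≈ 12940 m

Scale height: H = RT/g = 287 × 277.2 / 9.80 = 8118.0 m.
Invert the barometric formula: z = H ln(P₀/P).
P₀/P = 773/157 = 4.9236; ln(4.9236) = 1.5940.
z = 8118.0 × 1.5940 = 12940 m.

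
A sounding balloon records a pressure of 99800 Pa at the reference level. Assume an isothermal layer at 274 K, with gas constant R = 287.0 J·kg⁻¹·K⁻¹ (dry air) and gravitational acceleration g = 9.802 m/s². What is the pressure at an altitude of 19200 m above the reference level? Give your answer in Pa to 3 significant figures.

Scale height: H = RT/g = 287.0 × 274 / 9.802 = 8022.6 m.
Barometric formula: P = P₀ exp(−z/H).
z/H = 19200/8022.6 = 2.3932; exp(−2.3932) = 0.091337.
P = 99800 × 0.091337 = 9115.4 Pa.

P ≈ 9120 Pa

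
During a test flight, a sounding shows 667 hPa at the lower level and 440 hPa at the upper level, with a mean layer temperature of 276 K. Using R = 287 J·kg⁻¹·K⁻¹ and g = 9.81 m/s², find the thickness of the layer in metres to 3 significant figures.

Hypsometric equation: Δz = (R T̄/g) ln(P₁/P₂).
R T̄/g = 287 × 276 / 9.81 = 8074.6 m.
ln(667/440) = ln(1.5159) = 0.41601.
Δz = 8074.6 × 0.41601 = 3359.1 m.

Δz ≈ 3360 m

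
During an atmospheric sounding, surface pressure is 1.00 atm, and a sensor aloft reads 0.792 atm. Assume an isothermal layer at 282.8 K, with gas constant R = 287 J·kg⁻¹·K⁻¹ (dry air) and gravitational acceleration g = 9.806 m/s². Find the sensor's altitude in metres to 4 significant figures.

z ≈ 1930 m

Scale height: H = RT/g = 287 × 282.8 / 9.806 = 8276.9 m.
Invert the barometric formula: z = H ln(P₀/P).
P₀/P = 1.00/0.792 = 1.2626; ln(1.2626) = 0.23317.
z = 8276.9 × 0.23317 = 1929.9 m.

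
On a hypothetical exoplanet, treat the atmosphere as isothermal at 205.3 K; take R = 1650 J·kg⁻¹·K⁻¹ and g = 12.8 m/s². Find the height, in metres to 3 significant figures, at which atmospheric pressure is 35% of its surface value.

z ≈ 27800 m

Scale height: H = RT/g = 1650 × 205.3 / 12.8 = 26464 m.
Set P/P₀ = exp(−z/H) = 0.35, so z = −H ln(0.35).
−ln(0.35) = 1.0498; z = 26464 × 1.0498 = 27782 m.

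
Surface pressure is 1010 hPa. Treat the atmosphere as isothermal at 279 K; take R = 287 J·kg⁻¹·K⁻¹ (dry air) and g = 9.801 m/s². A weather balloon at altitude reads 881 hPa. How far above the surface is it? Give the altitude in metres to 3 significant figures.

Scale height: H = RT/g = 287 × 279 / 9.801 = 8169.9 m.
Invert the barometric formula: z = H ln(P₀/P).
P₀/P = 1010/881 = 1.1464; ln(1.1464) = 0.13663.
z = 8169.9 × 0.13663 = 1116.3 m.

z ≈ 1120 m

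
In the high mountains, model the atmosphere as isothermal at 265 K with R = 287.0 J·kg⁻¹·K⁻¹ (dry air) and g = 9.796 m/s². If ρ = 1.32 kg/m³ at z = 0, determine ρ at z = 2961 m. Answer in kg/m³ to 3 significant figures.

Scale height: H = RT/g = 287.0 × 265 / 9.796 = 7763.9 m.
In an isothermal atmosphere, density decays like pressure: ρ = ρ₀ exp(−z/H).
z/H = 2961.0/7763.9 = 0.38138; exp(−0.38138) = 0.68292.
ρ = 1.32 × 0.68292 = 0.90145 kg/m³.

ρ ≈ 0.901 kg/m³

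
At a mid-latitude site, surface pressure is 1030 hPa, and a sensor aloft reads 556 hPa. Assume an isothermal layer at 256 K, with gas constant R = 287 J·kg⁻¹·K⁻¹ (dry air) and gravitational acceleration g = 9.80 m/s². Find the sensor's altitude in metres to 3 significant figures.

Scale height: H = RT/g = 287 × 256 / 9.80 = 7497.1 m.
Invert the barometric formula: z = H ln(P₀/P).
P₀/P = 1030/556 = 1.8525; ln(1.8525) = 0.61654.
z = 7497.1 × 0.61654 = 4622.3 m.

z ≈ 4620 m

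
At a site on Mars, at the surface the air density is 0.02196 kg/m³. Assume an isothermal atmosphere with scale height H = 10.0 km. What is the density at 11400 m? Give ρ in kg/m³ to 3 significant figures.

In an isothermal atmosphere, density decays like pressure: ρ = ρ₀ exp(−z/H).
z/H = 11400/10000 = 1.1400; exp(−1.1400) = 0.31982.
ρ = 0.02196 × 0.31982 = 0.0070232 kg/m³.

ρ ≈ 0.00702 kg/m³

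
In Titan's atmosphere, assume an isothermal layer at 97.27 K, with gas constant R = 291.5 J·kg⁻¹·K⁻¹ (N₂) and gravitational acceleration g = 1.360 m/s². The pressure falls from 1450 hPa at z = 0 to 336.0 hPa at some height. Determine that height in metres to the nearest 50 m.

Scale height: H = RT/g = 291.5 × 97.27 / 1.360 = 20849 m.
Invert the barometric formula: z = H ln(P₀/P).
P₀/P = 1450/336.0 = 4.3155; ln(4.3155) = 1.4622.
z = 20849 × 1.4622 = 30485 m.

z ≈ 30500 m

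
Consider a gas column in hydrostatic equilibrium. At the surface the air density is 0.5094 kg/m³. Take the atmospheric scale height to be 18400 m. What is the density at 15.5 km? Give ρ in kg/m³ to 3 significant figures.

ρ ≈ 0.219 kg/m³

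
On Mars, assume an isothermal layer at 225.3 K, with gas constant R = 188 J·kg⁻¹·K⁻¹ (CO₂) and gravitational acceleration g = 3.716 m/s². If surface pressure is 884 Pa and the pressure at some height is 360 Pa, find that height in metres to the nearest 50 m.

Scale height: H = RT/g = 188 × 225.3 / 3.716 = 11398 m.
Invert the barometric formula: z = H ln(P₀/P).
P₀/P = 884/360 = 2.4556; ln(2.4556) = 0.89837.
z = 11398 × 0.89837 = 10240 m.

z ≈ 10250 m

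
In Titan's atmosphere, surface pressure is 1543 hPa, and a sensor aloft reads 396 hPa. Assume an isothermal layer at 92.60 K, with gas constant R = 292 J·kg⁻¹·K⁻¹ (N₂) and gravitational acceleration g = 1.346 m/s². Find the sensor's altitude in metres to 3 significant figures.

Scale height: H = RT/g = 292 × 92.60 / 1.346 = 20089 m.
Invert the barometric formula: z = H ln(P₀/P).
P₀/P = 1543/396 = 3.8965; ln(3.8965) = 1.3601.
z = 20089 × 1.3601 = 27323 m.

z ≈ 27300 m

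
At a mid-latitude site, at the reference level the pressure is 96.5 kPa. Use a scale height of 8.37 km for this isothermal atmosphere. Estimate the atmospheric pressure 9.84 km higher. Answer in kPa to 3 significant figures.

P ≈ 29.8 kPa

Barometric formula: P = P₀ exp(−z/H).
z/H = 9840.0/8370.0 = 1.1756; exp(−1.1756) = 0.30863.
P = 96.5 × 0.30863 = 29.783 kPa.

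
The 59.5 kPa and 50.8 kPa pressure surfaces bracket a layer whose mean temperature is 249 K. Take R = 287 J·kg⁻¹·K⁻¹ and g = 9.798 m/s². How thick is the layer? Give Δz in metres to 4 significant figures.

Hypsometric equation: Δz = (R T̄/g) ln(P₁/P₂).
R T̄/g = 287 × 249 / 9.798 = 7293.6 m.
ln(59.5/50.8) = ln(1.1713) = 0.15811.
Δz = 7293.6 × 0.15811 = 1153.2 m.

Δz ≈ 1153 m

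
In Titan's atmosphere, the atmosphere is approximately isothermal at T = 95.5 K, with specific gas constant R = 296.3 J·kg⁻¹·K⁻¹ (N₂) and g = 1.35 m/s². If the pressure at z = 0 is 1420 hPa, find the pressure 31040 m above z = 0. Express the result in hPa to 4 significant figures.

P ≈ 323.0 hPa

Scale height: H = RT/g = 296.3 × 95.5 / 1.35 = 20960 m.
Barometric formula: P = P₀ exp(−z/H).
z/H = 31040/20960 = 1.4809; exp(−1.4809) = 0.22743.
P = 1420 × 0.22743 = 322.95 hPa.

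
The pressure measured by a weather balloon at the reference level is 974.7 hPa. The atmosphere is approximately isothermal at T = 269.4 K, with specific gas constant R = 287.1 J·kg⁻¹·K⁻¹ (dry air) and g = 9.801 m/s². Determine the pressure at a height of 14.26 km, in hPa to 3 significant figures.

Scale height: H = RT/g = 287.1 × 269.4 / 9.801 = 7891.5 m.
Barometric formula: P = P₀ exp(−z/H).
z/H = 14260/7891.5 = 1.8070; exp(−1.8070) = 0.16415.
P = 974.7 × 0.16415 = 160.00 hPa.

P ≈ 160 hPa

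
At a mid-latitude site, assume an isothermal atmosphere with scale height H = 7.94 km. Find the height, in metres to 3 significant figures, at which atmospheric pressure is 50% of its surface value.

z ≈ 5500 m

Set P/P₀ = exp(−z/H) = 0.5, so z = −H ln(0.5).
−ln(0.5) = 0.69315; z = 7940.0 × 0.69315 = 5503.6 m.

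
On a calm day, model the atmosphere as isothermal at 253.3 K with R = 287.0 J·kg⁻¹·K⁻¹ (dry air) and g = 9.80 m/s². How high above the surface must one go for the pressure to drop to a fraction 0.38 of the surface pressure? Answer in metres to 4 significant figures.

z ≈ 7178 m

Scale height: H = RT/g = 287.0 × 253.3 / 9.80 = 7418.1 m.
Set P/P₀ = exp(−z/H) = 0.38, so z = −H ln(0.38).
−ln(0.38) = 0.96758; z = 7418.1 × 0.96758 = 7177.6 m.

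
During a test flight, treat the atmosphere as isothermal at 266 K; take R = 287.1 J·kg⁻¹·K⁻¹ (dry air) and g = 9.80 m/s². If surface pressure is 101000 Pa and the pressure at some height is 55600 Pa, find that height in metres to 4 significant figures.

Scale height: H = RT/g = 287.1 × 266 / 9.80 = 7792.7 m.
Invert the barometric formula: z = H ln(P₀/P).
P₀/P = 101000/55600 = 1.8165; ln(1.8165) = 0.59691.
z = 7792.7 × 0.59691 = 4651.5 m.

z ≈ 4652 m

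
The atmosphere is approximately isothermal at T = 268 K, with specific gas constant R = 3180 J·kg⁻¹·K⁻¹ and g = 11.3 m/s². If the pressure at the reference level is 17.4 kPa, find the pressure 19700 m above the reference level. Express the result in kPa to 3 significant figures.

Scale height: H = RT/g = 3180 × 268 / 11.3 = 75419 m.
Barometric formula: P = P₀ exp(−z/H).
z/H = 19700/75419 = 0.26121; exp(−0.26121) = 0.77012.
P = 17.4 × 0.77012 = 13.400 kPa.

P ≈ 13.4 kPa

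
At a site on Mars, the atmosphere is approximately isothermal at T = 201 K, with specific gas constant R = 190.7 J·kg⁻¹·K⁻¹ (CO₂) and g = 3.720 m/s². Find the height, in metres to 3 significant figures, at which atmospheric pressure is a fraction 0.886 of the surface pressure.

z ≈ 1250 m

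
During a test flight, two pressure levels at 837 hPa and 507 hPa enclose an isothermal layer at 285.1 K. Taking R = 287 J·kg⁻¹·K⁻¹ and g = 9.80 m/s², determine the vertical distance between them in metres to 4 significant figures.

Δz ≈ 4186 m

Hypsometric equation: Δz = (R T̄/g) ln(P₁/P₂).
R T̄/g = 287 × 285.1 / 9.80 = 8349.4 m.
ln(837/507) = ln(1.6509) = 0.50132.
Δz = 8349.4 × 0.50132 = 4185.7 m.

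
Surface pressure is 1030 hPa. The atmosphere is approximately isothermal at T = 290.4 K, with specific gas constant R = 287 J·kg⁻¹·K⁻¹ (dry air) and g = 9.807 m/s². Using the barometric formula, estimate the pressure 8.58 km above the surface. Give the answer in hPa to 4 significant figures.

P ≈ 375.3 hPa

Scale height: H = RT/g = 287 × 290.4 / 9.807 = 8498.5 m.
Barometric formula: P = P₀ exp(−z/H).
z/H = 8580.0/8498.5 = 1.0096; exp(−1.0096) = 0.36436.
P = 1030 × 0.36436 = 375.29 hPa.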